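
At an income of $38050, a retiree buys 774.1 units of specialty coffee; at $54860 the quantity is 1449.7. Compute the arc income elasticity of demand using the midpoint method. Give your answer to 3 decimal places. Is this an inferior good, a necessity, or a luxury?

1.679 (luxury)

ΔQ = 1449.7 − 774.1 = 675.6; midpoint Q̄ = (774.1 + 1449.7)/2 = 1111.9.
ΔI = 54860 − 38050 = 16810; midpoint Ī = (38050 + 54860)/2 = 46455.
η = (ΔQ/Q̄) ÷ (ΔI/Ī) = (675.6/1111.9) ÷ (16810/46455) = 1.679.
η > 1 ⇒ luxury.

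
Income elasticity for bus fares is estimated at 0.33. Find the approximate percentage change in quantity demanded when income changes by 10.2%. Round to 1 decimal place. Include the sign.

3.4%

%ΔQ ≈ η × %ΔI = 0.33 × 10.2% = 3.4%.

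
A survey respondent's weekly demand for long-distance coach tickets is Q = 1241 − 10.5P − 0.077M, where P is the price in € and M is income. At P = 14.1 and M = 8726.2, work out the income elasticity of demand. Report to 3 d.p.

-1.596

At P = 14.1, M = 8726.2: Q = 421.033.
Holding P constant, ∂Q/∂M = −0.077.
η_M = (∂Q/∂M)·(M/Q) = -0.077 × (8726.2/421.033) = -1.596.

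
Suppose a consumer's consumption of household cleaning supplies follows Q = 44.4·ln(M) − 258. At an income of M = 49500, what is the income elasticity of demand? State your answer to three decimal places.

0.200

At M = 49500: Q = 221.952.
dQ/dM = 44.4/M = 0.00089697 at this income.
η = (dQ/dM)·(M/Q) = 0.00089697 × (49500/221.952) = 0.200.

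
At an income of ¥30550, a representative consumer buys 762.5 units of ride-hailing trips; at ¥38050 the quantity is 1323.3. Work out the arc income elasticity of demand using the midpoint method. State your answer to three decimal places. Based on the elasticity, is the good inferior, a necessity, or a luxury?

2.459 (luxury)

ΔQ = 1323.3 − 762.5 = 560.8; midpoint Q̄ = (762.5 + 1323.3)/2 = 1042.9.
ΔI = 38050 − 30550 = 7500; midpoint Ī = (30550 + 38050)/2 = 34300.
η = (ΔQ/Q̄) ÷ (ΔI/Ī) = (560.8/1042.9) ÷ (7500/34300) = 2.459.
η > 1 ⇒ luxury.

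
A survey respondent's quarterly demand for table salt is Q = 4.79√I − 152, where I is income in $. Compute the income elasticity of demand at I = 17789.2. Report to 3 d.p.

0.656

At I = 17789.2: Q = 486.872.
dQ/dI = 4.79/(2√I) = 0.0179567 at this income.
η = (dQ/dI)·(I/Q) = 0.0179567 × (17789.2/486.872) = 0.656.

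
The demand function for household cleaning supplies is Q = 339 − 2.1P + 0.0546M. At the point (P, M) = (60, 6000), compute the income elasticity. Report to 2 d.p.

0.61

At P = 60, M = 6000: Q = 540.600.
Holding P constant, ∂Q/∂M = 0.0546.
η_M = (∂Q/∂M)·(M/Q) = 0.0546 × (6000/540.600) = 0.61.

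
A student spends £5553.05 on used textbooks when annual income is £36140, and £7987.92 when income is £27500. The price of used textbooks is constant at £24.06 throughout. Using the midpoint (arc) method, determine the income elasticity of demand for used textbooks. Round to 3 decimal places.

-1.324

With a constant price, Q₁ = 5553.05/24.06 = 230.800 and Q₂ = 7987.92/24.06 = 332.000 (equivalently, work directly with expenditure since P cancels).
Midpoint %ΔQ = (7987.92 − 5553.05)/6770.49 = 0.35963; midpoint %ΔI = (27500 − 36140)/31820 = -0.27153.
η = 0.35963 / -0.27153 = -1.324.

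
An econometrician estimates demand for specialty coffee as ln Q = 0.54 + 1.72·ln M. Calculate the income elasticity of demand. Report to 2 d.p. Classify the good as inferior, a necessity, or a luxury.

1.72 (luxury)

In a log-linear demand, the coefficient on ln M is the income elasticity.
So η = 1.72.
η > 1 ⇒ luxury.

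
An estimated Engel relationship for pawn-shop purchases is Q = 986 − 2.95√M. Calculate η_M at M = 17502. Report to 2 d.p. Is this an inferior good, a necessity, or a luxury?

-0.33 (inferior good)

At M = 17502: Q = 595.729.
dQ/dM = -2.95/(2√M) = -0.0111493 at this income.
η = (dQ/dM)·(M/Q) = -0.0111493 × (17502/595.729) = -0.33.
Since η < 0, the good is an inferior good.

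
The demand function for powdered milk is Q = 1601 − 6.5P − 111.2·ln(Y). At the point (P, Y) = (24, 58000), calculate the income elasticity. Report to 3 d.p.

At P = 24, Y = 58000: Q = 225.336.
Holding P constant, ∂Q/∂Y = -111.2/Y = -0.00191724.
η_Y = (∂Q/∂Y)·(Y/Q) = -0.00191724 × (58000/225.336) = -0.493.

-0.493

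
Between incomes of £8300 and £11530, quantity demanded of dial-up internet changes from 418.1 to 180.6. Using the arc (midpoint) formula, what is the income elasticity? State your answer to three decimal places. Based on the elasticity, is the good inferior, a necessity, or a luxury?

ΔQ = 180.6 − 418.1 = -237.5; midpoint Q̄ = (418.1 + 180.6)/2 = 299.35.
ΔI = 11530 − 8300 = 3230; midpoint Ī = (8300 + 11530)/2 = 9915.
η = (ΔQ/Q̄) ÷ (ΔI/Ī) = (-237.5/299.35) ÷ (3230/9915) = -2.435.
η < 0 ⇒ inferior good.

-2.435 (inferior good)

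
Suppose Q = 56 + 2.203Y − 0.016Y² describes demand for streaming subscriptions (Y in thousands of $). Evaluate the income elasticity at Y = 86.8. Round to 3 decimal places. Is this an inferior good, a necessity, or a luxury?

-0.394 (inferior good)

At Y = 86.8: Q = 126.6726.
dQ/dY = 2.203 − 0.032Y = -0.57460.
η = (dQ/dY)·(Y/Q) = -0.57460 × (86.8/126.6726) = -0.394.
η < 0 ⇒ inferior good.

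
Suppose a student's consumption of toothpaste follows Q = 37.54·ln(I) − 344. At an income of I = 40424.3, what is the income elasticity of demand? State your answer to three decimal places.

At I = 40424.3: Q = 54.194.
dQ/dI = 37.54/I = 0.000928649 at this income.
η = (dQ/dI)·(I/Q) = 0.000928649 × (40424.3/54.194) = 0.693.

0.693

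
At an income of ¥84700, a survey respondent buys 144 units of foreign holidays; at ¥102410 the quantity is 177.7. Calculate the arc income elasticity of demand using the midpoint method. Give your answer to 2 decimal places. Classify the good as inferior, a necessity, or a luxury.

1.11 (luxury)

ΔQ = 177.7 − 144 = 33.7; midpoint Q̄ = (144 + 177.7)/2 = 160.85.
ΔI = 102410 − 84700 = 17710; midpoint Ī = (84700 + 102410)/2 = 93555.
η = (ΔQ/Q̄) ÷ (ΔI/Ī) = (33.7/160.85) ÷ (17710/93555) = 1.11.
η > 1 ⇒ luxury.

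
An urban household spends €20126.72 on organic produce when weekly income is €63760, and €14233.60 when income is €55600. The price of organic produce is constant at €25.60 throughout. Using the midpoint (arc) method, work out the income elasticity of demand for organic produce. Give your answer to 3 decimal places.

With a constant price, Q₁ = 20126.72/25.60 = 786.200 and Q₂ = 14233.60/25.60 = 556.000 (equivalently, work directly with expenditure since P cancels).
Midpoint %ΔQ = (14233.60 − 20126.72)/17180.16 = -0.34302; midpoint %ΔI = (55600 − 63760)/59680 = -0.13673.
η = -0.34302 / -0.13673 = 2.509.

2.509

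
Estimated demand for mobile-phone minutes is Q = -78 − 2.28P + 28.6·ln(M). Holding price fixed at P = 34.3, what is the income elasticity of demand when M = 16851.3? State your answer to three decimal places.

At P = 34.3, M = 16851.3: Q = 122.136.
Holding P constant, ∂Q/∂M = 28.6/M = 0.0016972.
η_M = (∂Q/∂M)·(M/Q) = 0.0016972 × (16851.3/122.136) = 0.234.

0.234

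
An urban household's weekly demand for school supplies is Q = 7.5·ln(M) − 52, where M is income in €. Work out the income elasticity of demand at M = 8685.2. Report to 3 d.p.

At M = 8685.2: Q = 16.020.
dQ/dM = 7.5/M = 0.000863538 at this income.
η = (dQ/dM)·(M/Q) = 0.000863538 × (8685.2/16.020) = 0.468.

0.468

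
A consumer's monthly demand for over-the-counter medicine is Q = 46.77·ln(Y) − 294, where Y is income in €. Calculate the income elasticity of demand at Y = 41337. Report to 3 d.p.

At Y = 41337: Q = 203.142.
dQ/dY = 46.77/Y = 0.00113143 at this income.
η = (dQ/dY)·(Y/Q) = 0.00113143 × (41337/203.142) = 0.230.

0.230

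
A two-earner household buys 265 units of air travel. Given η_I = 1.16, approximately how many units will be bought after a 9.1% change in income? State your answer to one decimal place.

293.0

%ΔQ ≈ η × %ΔI = 1.16 × 9.1% = 10.556%.
New Q ≈ 265 × (1 + 0.10556) = 293.0.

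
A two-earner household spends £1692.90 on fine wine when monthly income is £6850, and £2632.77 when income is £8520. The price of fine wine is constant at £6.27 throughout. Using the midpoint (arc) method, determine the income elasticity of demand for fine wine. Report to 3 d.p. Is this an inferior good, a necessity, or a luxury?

With a constant price, Q₁ = 1692.90/6.27 = 270.000 and Q₂ = 2632.77/6.27 = 419.900 (equivalently, work directly with expenditure since P cancels).
Midpoint %ΔQ = (2632.77 − 1692.90)/2162.84 = 0.43455; midpoint %ΔI = (8520 − 6850)/7685 = 0.21731.
η = 0.43455 / 0.21731 = 2.000.
η > 1 ⇒ luxury.

2.000 (luxury)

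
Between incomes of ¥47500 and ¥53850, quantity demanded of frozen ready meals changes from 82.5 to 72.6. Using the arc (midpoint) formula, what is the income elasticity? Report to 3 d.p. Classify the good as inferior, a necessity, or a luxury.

ΔQ = 72.6 − 82.5 = -9.9; midpoint Q̄ = (82.5 + 72.6)/2 = 77.55.
ΔI = 53850 − 47500 = 6350; midpoint Ī = (47500 + 53850)/2 = 50675.
η = (ΔQ/Q̄) ÷ (ΔI/Ī) = (-9.9/77.55) ÷ (6350/50675) = -1.019.
η < 0 ⇒ inferior good.

-1.019 (inferior good)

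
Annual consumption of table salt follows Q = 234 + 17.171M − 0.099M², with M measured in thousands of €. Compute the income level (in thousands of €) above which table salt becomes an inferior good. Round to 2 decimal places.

dQ/dM = 17.171 − 0.198M.
The good is inferior where dQ/dM < 0. Setting dQ/dM = 0 gives M = 17.171 / 0.198 = 86.72.

86.72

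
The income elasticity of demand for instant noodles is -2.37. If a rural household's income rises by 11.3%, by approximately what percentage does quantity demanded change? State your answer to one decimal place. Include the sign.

-26.8%

%ΔQ ≈ η × %ΔI = -2.37 × 11.3% = -26.8%.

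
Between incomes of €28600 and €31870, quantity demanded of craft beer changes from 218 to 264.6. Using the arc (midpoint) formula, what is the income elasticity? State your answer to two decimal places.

ΔQ = 264.6 − 218 = 46.6; midpoint Q̄ = (218 + 264.6)/2 = 241.3.
ΔI = 31870 − 28600 = 3270; midpoint Ī = (28600 + 31870)/2 = 30235.
η = (ΔQ/Q̄) ÷ (ΔI/Ī) = (46.6/241.3) ÷ (3270/30235) = 1.79.

1.79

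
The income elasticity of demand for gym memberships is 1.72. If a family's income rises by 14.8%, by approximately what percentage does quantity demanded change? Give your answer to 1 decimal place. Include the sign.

25.5%

%ΔQ ≈ η × %ΔI = 1.72 × 14.8% = 25.5%.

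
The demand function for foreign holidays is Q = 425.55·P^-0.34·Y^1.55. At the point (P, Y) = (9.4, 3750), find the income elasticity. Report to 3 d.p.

For a multiplicative demand Q = A·P^α·Y^β, the income elasticity is β everywhere.
Here β = 1.55, so η = 1.550.

1.550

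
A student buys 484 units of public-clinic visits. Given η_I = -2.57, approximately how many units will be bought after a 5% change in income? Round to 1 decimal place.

421.8

%ΔQ ≈ η × %ΔI = -2.57 × 5% = -12.85%.
New Q ≈ 484 × (1 − 0.1285) = 421.8.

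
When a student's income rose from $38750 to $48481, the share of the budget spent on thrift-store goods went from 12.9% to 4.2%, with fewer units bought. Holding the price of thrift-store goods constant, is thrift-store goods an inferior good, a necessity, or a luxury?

Quantity demanded falls as income rises, so η < 0.

inferior good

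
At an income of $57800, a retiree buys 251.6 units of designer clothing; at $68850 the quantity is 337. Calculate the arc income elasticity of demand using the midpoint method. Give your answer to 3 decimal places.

ΔQ = 337 − 251.6 = 85.4; midpoint Q̄ = (251.6 + 337)/2 = 294.3.
ΔI = 68850 − 57800 = 11050; midpoint Ī = (57800 + 68850)/2 = 63325.
η = (ΔQ/Q̄) ÷ (ΔI/Ī) = (85.4/294.3) ÷ (11050/63325) = 1.663.

1.663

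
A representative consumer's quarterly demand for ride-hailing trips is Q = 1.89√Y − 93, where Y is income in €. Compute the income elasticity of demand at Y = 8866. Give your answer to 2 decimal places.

At Y = 8866: Q = 84.961.
dQ/dY = 1.89/(2√Y) = 0.0100362 at this income.
η = (dQ/dY)·(Y/Q) = 0.0100362 × (8866/84.961) = 1.05.

1.05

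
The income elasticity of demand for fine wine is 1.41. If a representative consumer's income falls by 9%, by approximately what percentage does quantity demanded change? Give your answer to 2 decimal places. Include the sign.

-12.69%

%ΔQ ≈ η × %ΔI = 1.41 × (-9%) = -12.69%.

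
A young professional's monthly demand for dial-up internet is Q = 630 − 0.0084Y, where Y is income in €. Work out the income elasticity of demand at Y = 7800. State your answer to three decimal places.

At Y = 7800: Q = 564.480.
dQ/dY = −0.0084.
η = (dQ/dY)·(Y/Q) = -0.0084 × (7800/564.480) = -0.116.

-0.116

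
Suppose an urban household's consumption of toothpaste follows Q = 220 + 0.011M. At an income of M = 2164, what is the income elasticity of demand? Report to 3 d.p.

At M = 2164: Q = 243.804.
dQ/dM = 0.011.
η = (dQ/dM)·(M/Q) = 0.011 × (2164/243.804) = 0.098.

0.098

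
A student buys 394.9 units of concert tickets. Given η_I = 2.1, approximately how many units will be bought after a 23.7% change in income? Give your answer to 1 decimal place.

%ΔQ ≈ η × %ΔI = 2.1 × 23.7% = 49.77%.
New Q ≈ 394.9 × (1 + 0.4977) = 591.4.

591.4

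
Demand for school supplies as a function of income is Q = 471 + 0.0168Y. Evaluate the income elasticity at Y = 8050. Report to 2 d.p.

At Y = 8050: Q = 606.240.
dQ/dY = 0.0168.
η = (dQ/dY)·(Y/Q) = 0.0168 × (8050/606.240) = 0.22.

0.22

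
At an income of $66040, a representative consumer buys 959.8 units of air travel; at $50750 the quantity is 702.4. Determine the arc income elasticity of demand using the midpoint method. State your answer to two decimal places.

1.18

ΔQ = 702.4 − 959.8 = -257.4; midpoint Q̄ = (959.8 + 702.4)/2 = 831.1.
ΔI = 50750 − 66040 = -15290; midpoint Ī = (66040 + 50750)/2 = 58395.
η = (ΔQ/Q̄) ÷ (ΔI/Ī) = (-257.4/831.1) ÷ (-15290/58395) = 1.18.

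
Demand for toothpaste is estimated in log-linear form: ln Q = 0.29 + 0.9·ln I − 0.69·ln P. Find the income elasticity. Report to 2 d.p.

In a log-linear demand, the coefficient on ln I is the income elasticity.
So η = 0.90.

0.90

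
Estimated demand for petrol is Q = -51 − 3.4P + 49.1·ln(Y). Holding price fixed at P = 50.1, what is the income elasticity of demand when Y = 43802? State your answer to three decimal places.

0.162

At P = 50.1, Y = 43802: Q = 303.413.
Holding P constant, ∂Q/∂Y = 49.1/Y = 0.00112095.
η_Y = (∂Q/∂Y)·(Y/Q) = 0.00112095 × (43802/303.413) = 0.162.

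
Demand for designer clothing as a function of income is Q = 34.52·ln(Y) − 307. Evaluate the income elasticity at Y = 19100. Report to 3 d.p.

1.037

At Y = 19100: Q = 33.279.
dQ/dY = 34.52/Y = 0.00180733 at this income.
η = (dQ/dY)·(Y/Q) = 0.00180733 × (19100/33.279) = 1.037.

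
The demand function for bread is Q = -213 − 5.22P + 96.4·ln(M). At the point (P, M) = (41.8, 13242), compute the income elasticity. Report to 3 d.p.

0.199

At P = 41.8, M = 13242: Q = 483.751.
Holding P constant, ∂Q/∂M = 96.4/M = 0.00727987.
η_M = (∂Q/∂M)·(M/Q) = 0.00727987 × (13242/483.751) = 0.199.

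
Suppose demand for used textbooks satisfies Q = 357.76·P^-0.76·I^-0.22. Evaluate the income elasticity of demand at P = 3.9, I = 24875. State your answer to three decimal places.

For a multiplicative demand Q = A·P^α·I^β, the income elasticity is β everywhere.
Here β = -0.22, so η = -0.220.

-0.220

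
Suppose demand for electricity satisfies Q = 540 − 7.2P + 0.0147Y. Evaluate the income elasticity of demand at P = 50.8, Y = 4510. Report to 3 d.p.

At P = 50.8, Y = 4510: Q = 240.537.
Holding P constant, ∂Q/∂Y = 0.0147.
η_Y = (∂Q/∂Y)·(Y/Q) = 0.0147 × (4510/240.537) = 0.276.

0.276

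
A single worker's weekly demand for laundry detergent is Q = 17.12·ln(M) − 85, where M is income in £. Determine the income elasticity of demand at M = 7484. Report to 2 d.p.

0.25

At M = 7484: Q = 67.719.
dQ/dM = 17.12/M = 0.00228755 at this income.
η = (dQ/dM)·(M/Q) = 0.00228755 × (7484/67.719) = 0.25.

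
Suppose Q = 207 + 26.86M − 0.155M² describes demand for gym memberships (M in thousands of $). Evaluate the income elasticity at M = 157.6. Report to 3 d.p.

At M = 157.6: Q = 590.2832.
dQ/dM = 26.86 − 0.31M = -21.99600.
η = (dQ/dM)·(M/Q) = -21.99600 × (157.6/590.2832) = -5.873.

-5.873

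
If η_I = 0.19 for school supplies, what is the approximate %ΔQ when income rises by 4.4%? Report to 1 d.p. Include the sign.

0.8%

%ΔQ ≈ η × %ΔI = 0.19 × 4.4% = 0.8%.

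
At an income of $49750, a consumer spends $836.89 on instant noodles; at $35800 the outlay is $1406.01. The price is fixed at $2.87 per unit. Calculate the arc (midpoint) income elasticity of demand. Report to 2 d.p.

-1.56

With a constant price, Q₁ = 836.89/2.87 = 291.599 and Q₂ = 1406.01/2.87 = 489.899 (equivalently, work directly with expenditure since P cancels).
Midpoint %ΔQ = (1406.01 − 836.89)/1121.45 = 0.50749; midpoint %ΔI = (35800 − 49750)/42775 = -0.32613.
η = 0.50749 / -0.32613 = -1.56.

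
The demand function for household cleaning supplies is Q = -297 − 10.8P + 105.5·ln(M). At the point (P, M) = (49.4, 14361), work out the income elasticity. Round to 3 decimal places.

At P = 49.4, M = 14361: Q = 179.355.
Holding P constant, ∂Q/∂M = 105.5/M = 0.00734629.
η_M = (∂Q/∂M)·(M/Q) = 0.00734629 × (14361/179.355) = 0.588.

0.588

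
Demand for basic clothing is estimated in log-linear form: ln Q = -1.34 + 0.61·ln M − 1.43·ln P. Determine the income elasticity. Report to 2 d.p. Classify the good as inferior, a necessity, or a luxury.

In a log-linear demand, the coefficient on ln M is the income elasticity.
So η = 0.61.
0 < η < 1 ⇒ necessity.

0.61 (necessity)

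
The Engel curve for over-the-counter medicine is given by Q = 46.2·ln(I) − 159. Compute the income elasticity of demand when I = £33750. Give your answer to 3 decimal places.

0.143

At I = 33750: Q = 322.715.
dQ/dI = 46.2/I = 0.00136889 at this income.
η = (dQ/dI)·(I/Q) = 0.00136889 × (33750/322.715) = 0.143.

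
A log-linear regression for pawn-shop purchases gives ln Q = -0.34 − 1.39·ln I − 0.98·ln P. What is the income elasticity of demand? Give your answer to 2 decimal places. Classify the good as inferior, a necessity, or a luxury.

In a log-linear demand, the coefficient on ln I is the income elasticity.
So η = -1.39.
η < 0 ⇒ inferior good.

-1.39 (inferior good)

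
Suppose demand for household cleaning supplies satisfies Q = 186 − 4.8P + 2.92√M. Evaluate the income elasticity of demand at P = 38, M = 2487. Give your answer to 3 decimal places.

0.488

At P = 38, M = 2487: Q = 149.220.
Holding P constant, ∂Q/∂M = 2.92/(2√M) = 0.0292762.
η_M = (∂Q/∂M)·(M/Q) = 0.0292762 × (2487/149.220) = 0.488.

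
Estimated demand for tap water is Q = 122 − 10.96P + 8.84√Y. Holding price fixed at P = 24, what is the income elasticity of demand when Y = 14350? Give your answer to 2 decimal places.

0.58

At P = 24, Y = 14350: Q = 917.917.
Holding P constant, ∂Q/∂Y = 8.84/(2√Y) = 0.0368974.
η_Y = (∂Q/∂Y)·(Y/Q) = 0.0368974 × (14350/917.917) = 0.58.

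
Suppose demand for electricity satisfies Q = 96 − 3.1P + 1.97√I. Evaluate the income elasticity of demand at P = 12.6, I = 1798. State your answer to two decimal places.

At P = 12.6, I = 1798: Q = 140.474.
Holding P constant, ∂Q/∂I = 1.97/(2√I) = 0.0232296.
η_I = (∂Q/∂I)·(I/Q) = 0.0232296 × (1798/140.474) = 0.30.

0.30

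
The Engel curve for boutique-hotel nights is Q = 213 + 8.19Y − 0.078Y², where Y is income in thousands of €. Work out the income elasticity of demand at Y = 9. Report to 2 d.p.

0.22

At Y = 9: Q = 280.3920.
dQ/dY = 8.19 − 0.156Y = 6.78600.
η = (dQ/dY)·(Y/Q) = 6.78600 × (9/280.3920) = 0.22.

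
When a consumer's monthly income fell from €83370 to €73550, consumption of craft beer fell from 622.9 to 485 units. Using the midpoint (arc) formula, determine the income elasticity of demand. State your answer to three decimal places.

ΔQ = 485 − 622.9 = -137.9; midpoint Q̄ = (622.9 + 485)/2 = 553.95.
ΔI = 73550 − 83370 = -9820; midpoint Ī = (83370 + 73550)/2 = 78460.
η = (ΔQ/Q̄) ÷ (ΔI/Ī) = (-137.9/553.95) ÷ (-9820/78460) = 1.989.

1.989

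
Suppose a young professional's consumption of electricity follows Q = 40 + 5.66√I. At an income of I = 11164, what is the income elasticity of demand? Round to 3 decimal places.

At I = 11164: Q = 638.035.
dQ/dI = 5.66/(2√I) = 0.0267841 at this income.
η = (dQ/dI)·(I/Q) = 0.0267841 × (11164/638.035) = 0.469.

0.469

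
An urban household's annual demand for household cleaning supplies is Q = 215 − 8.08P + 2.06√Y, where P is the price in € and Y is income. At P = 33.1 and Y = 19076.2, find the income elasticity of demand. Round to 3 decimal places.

At P = 33.1, Y = 19076.2: Q = 232.072.
Holding P constant, ∂Q/∂Y = 2.06/(2√Y) = 0.00745747.
η_Y = (∂Q/∂Y)·(Y/Q) = 0.00745747 × (19076.2/232.072) = 0.613.

0.613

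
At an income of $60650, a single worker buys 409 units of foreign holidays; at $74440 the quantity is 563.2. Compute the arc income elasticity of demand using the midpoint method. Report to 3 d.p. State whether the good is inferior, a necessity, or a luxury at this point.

1.554 (luxury)

ΔQ = 563.2 − 409 = 154.2; midpoint Q̄ = (409 + 563.2)/2 = 486.1.
ΔI = 74440 − 60650 = 13790; midpoint Ī = (60650 + 74440)/2 = 67545.
η = (ΔQ/Q̄) ÷ (ΔI/Ī) = (154.2/486.1) ÷ (13790/67545) = 1.554.
η > 1 ⇒ luxury.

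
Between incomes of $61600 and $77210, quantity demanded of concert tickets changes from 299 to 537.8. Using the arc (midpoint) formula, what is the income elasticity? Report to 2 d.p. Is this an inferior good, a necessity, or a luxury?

2.54 (luxury)

ΔQ = 537.8 − 299 = 238.8; midpoint Q̄ = (299 + 537.8)/2 = 418.4.
ΔI = 77210 − 61600 = 15610; midpoint Ī = (61600 + 77210)/2 = 69405.
η = (ΔQ/Q̄) ÷ (ΔI/Ī) = (238.8/418.4) ÷ (15610/69405) = 2.54.
η > 1 ⇒ luxury.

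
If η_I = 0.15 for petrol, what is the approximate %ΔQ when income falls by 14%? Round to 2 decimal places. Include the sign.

%ΔQ ≈ η × %ΔI = 0.15 × (-14%) = -2.10%.

-2.10%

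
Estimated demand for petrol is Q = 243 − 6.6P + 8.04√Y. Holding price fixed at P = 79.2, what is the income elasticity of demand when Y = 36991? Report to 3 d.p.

0.610

At P = 79.2, Y = 36991: Q = 1266.617.
Holding P constant, ∂Q/∂Y = 8.04/(2√Y) = 0.0209015.
η_Y = (∂Q/∂Y)·(Y/Q) = 0.0209015 × (36991/1266.617) = 0.610.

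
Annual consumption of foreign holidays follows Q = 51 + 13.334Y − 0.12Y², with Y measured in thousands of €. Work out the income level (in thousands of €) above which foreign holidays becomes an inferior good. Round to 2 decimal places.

55.56

dQ/dY = 13.334 − 0.24Y.
The good is inferior where dQ/dY < 0. Setting dQ/dY = 0 gives Y = 13.334 / 0.24 = 55.56.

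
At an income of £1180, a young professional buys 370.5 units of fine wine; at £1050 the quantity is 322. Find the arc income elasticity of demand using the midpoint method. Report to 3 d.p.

1.201

ΔQ = 322 − 370.5 = -48.5; midpoint Q̄ = (370.5 + 322)/2 = 346.25.
ΔI = 1050 − 1180 = -130; midpoint Ī = (1180 + 1050)/2 = 1115.
η = (ΔQ/Q̄) ÷ (ΔI/Ī) = (-48.5/346.25) ÷ (-130/1115) = 1.201.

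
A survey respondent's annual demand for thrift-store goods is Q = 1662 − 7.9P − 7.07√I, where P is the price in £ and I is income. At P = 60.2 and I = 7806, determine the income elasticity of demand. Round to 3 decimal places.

-0.556

At P = 60.2, I = 7806: Q = 561.774.
Holding P constant, ∂Q/∂I = -7.07/(2√I) = -0.0400106.
η_I = (∂Q/∂I)·(I/Q) = -0.0400106 × (7806/561.774) = -0.556.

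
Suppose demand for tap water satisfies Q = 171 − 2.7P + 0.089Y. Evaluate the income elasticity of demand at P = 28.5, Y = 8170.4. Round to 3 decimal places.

At P = 28.5, Y = 8170.4: Q = 821.216.
Holding P constant, ∂Q/∂Y = 0.089.
η_Y = (∂Q/∂Y)·(Y/Q) = 0.089 × (8170.4/821.216) = 0.885.

0.885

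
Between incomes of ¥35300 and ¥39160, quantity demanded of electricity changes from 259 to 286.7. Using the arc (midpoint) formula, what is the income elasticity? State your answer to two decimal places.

ΔQ = 286.7 − 259 = 27.7; midpoint Q̄ = (259 + 286.7)/2 = 272.85.
ΔI = 39160 − 35300 = 3860; midpoint Ī = (35300 + 39160)/2 = 37230.
η = (ΔQ/Q̄) ÷ (ΔI/Ī) = (27.7/272.85) ÷ (3860/37230) = 0.98.

0.98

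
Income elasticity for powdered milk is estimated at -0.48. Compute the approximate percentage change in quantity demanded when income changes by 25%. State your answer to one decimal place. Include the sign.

-12.0%

%ΔQ ≈ η × %ΔI = -0.48 × 25% = -12.0%.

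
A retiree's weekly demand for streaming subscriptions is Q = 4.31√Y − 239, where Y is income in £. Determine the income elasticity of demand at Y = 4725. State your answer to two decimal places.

At Y = 4725: Q = 57.264.
dQ/dY = 4.31/(2√Y) = 0.0313506 at this income.
η = (dQ/dY)·(Y/Q) = 0.0313506 × (4725/57.264) = 2.59.

2.59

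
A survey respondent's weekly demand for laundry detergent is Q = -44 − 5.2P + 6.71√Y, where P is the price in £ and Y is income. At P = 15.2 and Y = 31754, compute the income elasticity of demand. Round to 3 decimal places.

At P = 15.2, Y = 31754: Q = 1072.659.
Holding P constant, ∂Q/∂Y = 6.71/(2√Y) = 0.0188275.
η_Y = (∂Q/∂Y)·(Y/Q) = 0.0188275 × (31754/1072.659) = 0.557.

0.557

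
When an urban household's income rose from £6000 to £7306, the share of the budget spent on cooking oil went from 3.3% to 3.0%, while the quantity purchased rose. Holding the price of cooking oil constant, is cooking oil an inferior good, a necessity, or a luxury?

necessity

Quantity rises but the budget share falls as income rises, so 0 < η < 1.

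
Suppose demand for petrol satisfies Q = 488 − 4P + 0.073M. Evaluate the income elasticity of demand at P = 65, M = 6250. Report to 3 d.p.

At P = 65, M = 6250: Q = 684.250.
Holding P constant, ∂Q/∂M = 0.073.
η_M = (∂Q/∂M)·(M/Q) = 0.073 × (6250/684.250) = 0.667.

0.667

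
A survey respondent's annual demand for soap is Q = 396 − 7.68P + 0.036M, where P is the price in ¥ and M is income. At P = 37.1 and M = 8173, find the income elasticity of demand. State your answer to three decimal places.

0.726

At P = 37.1, M = 8173: Q = 405.300.
Holding P constant, ∂Q/∂M = 0.036.
η_M = (∂Q/∂M)·(M/Q) = 0.036 × (8173/405.300) = 0.726.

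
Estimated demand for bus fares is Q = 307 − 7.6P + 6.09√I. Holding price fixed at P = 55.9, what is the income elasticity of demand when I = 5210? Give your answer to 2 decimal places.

At P = 55.9, I = 5210: Q = 321.738.
Holding P constant, ∂Q/∂I = 6.09/(2√I) = 0.042186.
η_I = (∂Q/∂I)·(I/Q) = 0.042186 × (5210/321.738) = 0.68.

0.68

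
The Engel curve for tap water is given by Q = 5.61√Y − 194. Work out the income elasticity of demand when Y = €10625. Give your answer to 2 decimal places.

At Y = 10625: Q = 384.266.
dQ/dY = 5.61/(2√Y) = 0.0272125 at this income.
η = (dQ/dY)·(Y/Q) = 0.0272125 × (10625/384.266) = 0.75.

0.75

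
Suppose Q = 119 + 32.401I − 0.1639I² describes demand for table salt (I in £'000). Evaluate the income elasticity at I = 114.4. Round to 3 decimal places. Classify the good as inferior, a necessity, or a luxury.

-0.347 (inferior good)

At I = 114.4: Q = 1680.6561.
dQ/dI = 32.401 − 0.3278I = -5.09932.
η = (dQ/dI)·(I/Q) = -5.09932 × (114.4/1680.6561) = -0.347.
η < 0 ⇒ inferior good.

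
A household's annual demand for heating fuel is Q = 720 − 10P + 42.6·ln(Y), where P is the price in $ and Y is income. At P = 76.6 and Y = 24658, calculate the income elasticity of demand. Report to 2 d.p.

At P = 76.6, Y = 24658: Q = 384.808.
Holding P constant, ∂Q/∂Y = 42.6/Y = 0.00172763.
η_Y = (∂Q/∂Y)·(Y/Q) = 0.00172763 × (24658/384.808) = 0.11.

0.11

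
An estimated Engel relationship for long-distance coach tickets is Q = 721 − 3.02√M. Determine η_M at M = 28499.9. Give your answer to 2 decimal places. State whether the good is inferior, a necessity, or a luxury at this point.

-1.21 (inferior good)

At M = 28499.9: Q = 211.166.
dQ/dM = -3.02/(2√M) = -0.00894448 at this income.
η = (dQ/dM)·(M/Q) = -0.00894448 × (28499.9/211.166) = -1.21.
Since η < 0, the good is an inferior good.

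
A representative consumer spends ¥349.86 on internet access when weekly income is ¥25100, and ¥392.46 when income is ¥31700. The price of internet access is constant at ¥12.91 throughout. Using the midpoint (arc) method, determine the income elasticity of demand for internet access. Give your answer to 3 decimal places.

0.494

With a constant price, Q₁ = 349.86/12.91 = 27.100 and Q₂ = 392.46/12.91 = 30.400 (equivalently, work directly with expenditure since P cancels).
Midpoint %ΔQ = (392.46 − 349.86)/371.16 = 0.11478; midpoint %ΔI = (31700 − 25100)/28400 = 0.23239.
η = 0.11478 / 0.23239 = 0.494.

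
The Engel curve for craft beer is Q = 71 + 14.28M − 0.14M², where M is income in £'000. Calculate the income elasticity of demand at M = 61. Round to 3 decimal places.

-0.406

At M = 61: Q = 421.1400.
dQ/dM = 14.28 − 0.28M = -2.80000.
η = (dQ/dM)·(M/Q) = -2.80000 × (61/421.1400) = -0.406.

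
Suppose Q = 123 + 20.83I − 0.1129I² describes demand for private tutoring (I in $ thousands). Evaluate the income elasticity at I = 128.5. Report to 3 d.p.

At I = 128.5: Q = 935.4220.
dQ/dI = 20.83 − 0.2258I = -8.18530.
η = (dQ/dI)·(I/Q) = -8.18530 × (128.5/935.4220) = -1.124.

-1.124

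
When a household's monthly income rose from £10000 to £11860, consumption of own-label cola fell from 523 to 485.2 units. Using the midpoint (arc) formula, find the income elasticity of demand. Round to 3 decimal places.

-0.441

ΔQ = 485.2 − 523 = -37.8; midpoint Q̄ = (523 + 485.2)/2 = 504.1.
ΔI = 11860 − 10000 = 1860; midpoint Ī = (10000 + 11860)/2 = 10930.
η = (ΔQ/Q̄) ÷ (ΔI/Ī) = (-37.8/504.1) ÷ (1860/10930) = -0.441.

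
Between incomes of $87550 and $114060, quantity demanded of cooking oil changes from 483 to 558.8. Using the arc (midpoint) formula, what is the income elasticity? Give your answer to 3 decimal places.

ΔQ = 558.8 − 483 = 75.8; midpoint Q̄ = (483 + 558.8)/2 = 520.9.
ΔI = 114060 − 87550 = 26510; midpoint Ī = (87550 + 114060)/2 = 100805.
η = (ΔQ/Q̄) ÷ (ΔI/Ī) = (75.8/520.9) ÷ (26510/100805) = 0.553.

0.553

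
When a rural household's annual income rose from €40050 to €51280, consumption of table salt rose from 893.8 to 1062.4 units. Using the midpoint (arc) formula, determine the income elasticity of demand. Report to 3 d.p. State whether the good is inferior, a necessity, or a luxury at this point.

ΔQ = 1062.4 − 893.8 = 168.6; midpoint Q̄ = (893.8 + 1062.4)/2 = 978.1.
ΔI = 51280 − 40050 = 11230; midpoint Ī = (40050 + 51280)/2 = 45665.
η = (ΔQ/Q̄) ÷ (ΔI/Ī) = (168.6/978.1) ÷ (11230/45665) = 0.701.
0 < η < 1 ⇒ necessity.

0.701 (necessity)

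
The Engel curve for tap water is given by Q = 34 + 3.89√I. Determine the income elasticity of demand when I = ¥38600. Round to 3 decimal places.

0.479

At I = 38600: Q = 798.264.
dQ/dI = 3.89/(2√I) = 0.00989979 at this income.
η = (dQ/dI)·(I/Q) = 0.00989979 × (38600/798.264) = 0.479.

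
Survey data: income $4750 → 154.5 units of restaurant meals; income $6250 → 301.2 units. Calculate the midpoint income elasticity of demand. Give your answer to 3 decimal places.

2.361

ΔQ = 301.2 − 154.5 = 146.7; midpoint Q̄ = (154.5 + 301.2)/2 = 227.85.
ΔI = 6250 − 4750 = 1500; midpoint Ī = (4750 + 6250)/2 = 5500.
η = (ΔQ/Q̄) ÷ (ΔI/Ī) = (146.7/227.85) ÷ (1500/5500) = 2.361.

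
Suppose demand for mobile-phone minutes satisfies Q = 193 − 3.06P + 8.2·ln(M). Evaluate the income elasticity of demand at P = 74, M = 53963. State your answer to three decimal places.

At P = 74, M = 53963: Q = 55.908.
Holding P constant, ∂Q/∂M = 8.2/M = 0.000151956.
η_M = (∂Q/∂M)·(M/Q) = 0.000151956 × (53963/55.908) = 0.147.

0.147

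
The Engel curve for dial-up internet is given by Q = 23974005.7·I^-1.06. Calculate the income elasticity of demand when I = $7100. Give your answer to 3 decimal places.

-1.060

For Q = A·I^β the income elasticity is constant and equal to β.
Here β = -1.06, so η = -1.060.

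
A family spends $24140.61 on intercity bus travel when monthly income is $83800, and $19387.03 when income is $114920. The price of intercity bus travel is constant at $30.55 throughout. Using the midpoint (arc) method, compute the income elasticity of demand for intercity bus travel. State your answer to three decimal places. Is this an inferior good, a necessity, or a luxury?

With a constant price, Q₁ = 24140.61/30.55 = 790.200 and Q₂ = 19387.03/30.55 = 634.600 (equivalently, work directly with expenditure since P cancels).
Midpoint %ΔQ = (19387.03 − 24140.61)/21763.82 = -0.21842; midpoint %ΔI = (114920 − 83800)/99360 = 0.31320.
η = -0.21842 / 0.31320 = -0.697.
η < 0 ⇒ inferior good.

-0.697 (inferior good)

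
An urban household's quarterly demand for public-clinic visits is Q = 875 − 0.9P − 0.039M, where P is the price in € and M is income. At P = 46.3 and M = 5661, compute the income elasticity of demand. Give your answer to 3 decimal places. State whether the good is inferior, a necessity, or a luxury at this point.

At P = 46.3, M = 5661: Q = 612.551.
Holding P constant, ∂Q/∂M = −0.039.
η_M = (∂Q/∂M)·(M/Q) = -0.039 × (5661/612.551) = -0.360.
Since η < 0, this is an inferior good.

-0.360 (inferior good)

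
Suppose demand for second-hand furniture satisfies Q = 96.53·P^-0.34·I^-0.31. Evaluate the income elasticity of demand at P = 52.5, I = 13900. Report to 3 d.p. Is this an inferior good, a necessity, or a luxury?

-0.310 (inferior good)

For a multiplicative demand Q = A·P^α·I^β, the income elasticity is β everywhere.
Here β = -0.31, so η = -0.310.
Since η < 0, this is an inferior good.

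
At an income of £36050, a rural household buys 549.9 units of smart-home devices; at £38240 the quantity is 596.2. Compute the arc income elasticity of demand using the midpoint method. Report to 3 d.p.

ΔQ = 596.2 − 549.9 = 46.3; midpoint Q̄ = (549.9 + 596.2)/2 = 573.05.
ΔI = 38240 − 36050 = 2190; midpoint Ī = (36050 + 38240)/2 = 37145.
η = (ΔQ/Q̄) ÷ (ΔI/Ī) = (46.3/573.05) ÷ (2190/37145) = 1.370.

1.370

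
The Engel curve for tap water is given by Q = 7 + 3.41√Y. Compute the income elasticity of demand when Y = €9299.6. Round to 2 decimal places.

0.49

At Y = 9299.6: Q = 335.841.
dQ/dY = 3.41/(2√Y) = 0.0176804 at this income.
η = (dQ/dY)·(Y/Q) = 0.0176804 × (9299.6/335.841) = 0.49.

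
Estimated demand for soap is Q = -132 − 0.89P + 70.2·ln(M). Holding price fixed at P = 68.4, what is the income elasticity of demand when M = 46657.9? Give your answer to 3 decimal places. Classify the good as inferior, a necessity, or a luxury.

At P = 68.4, M = 46657.9: Q = 561.816.
Holding P constant, ∂Q/∂M = 70.2/M = 0.00150457.
η_M = (∂Q/∂M)·(M/Q) = 0.00150457 × (46657.9/561.816) = 0.125.
Since 0 < η < 1, this is a necessity.

0.125 (necessity)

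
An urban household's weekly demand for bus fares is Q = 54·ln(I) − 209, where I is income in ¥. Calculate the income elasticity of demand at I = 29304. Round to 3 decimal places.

0.156

At I = 29304: Q = 346.416.
dQ/dI = 54/I = 0.00184275 at this income.
η = (dQ/dI)·(I/Q) = 0.00184275 × (29304/346.416) = 0.156.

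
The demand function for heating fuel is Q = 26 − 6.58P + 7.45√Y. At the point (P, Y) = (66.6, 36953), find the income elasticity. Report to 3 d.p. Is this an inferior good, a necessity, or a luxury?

0.702 (necessity)

At P = 66.6, Y = 36953: Q = 1019.898.
Holding P constant, ∂Q/∂Y = 7.45/(2√Y) = 0.0193777.
η_Y = (∂Q/∂Y)·(Y/Q) = 0.0193777 × (36953/1019.898) = 0.702.
Since 0 < η < 1, this is a necessity.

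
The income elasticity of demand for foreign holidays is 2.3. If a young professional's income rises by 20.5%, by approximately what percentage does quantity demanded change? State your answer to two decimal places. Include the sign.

%ΔQ ≈ η × %ΔI = 2.3 × 20.5% = 47.15%.

47.15%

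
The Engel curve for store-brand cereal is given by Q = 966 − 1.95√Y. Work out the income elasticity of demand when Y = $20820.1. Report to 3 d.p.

At Y = 20820.1: Q = 684.631.
dQ/dY = -1.95/(2√Y) = -0.00675714 at this income.
η = (dQ/dY)·(Y/Q) = -0.00675714 × (20820.1/684.631) = -0.205.

-0.205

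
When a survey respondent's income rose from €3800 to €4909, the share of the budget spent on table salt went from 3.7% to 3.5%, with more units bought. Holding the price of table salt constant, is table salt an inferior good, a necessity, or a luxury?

necessity

Quantity rises but the budget share falls as income rises, so 0 < η < 1.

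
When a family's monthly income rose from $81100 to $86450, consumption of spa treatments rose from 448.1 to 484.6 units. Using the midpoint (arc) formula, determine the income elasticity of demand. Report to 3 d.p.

1.226

ΔQ = 484.6 − 448.1 = 36.5; midpoint Q̄ = (448.1 + 484.6)/2 = 466.35.
ΔI = 86450 − 81100 = 5350; midpoint Ī = (81100 + 86450)/2 = 83775.
η = (ΔQ/Q̄) ÷ (ΔI/Ī) = (36.5/466.35) ÷ (5350/83775) = 1.226.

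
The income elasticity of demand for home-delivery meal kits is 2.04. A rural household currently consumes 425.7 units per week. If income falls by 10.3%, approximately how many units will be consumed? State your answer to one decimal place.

%ΔQ ≈ η × %ΔI = 2.04 × (-10.3%) = -21.012%.
New Q ≈ 425.7 × (1 − 0.21012) = 336.3.

336.3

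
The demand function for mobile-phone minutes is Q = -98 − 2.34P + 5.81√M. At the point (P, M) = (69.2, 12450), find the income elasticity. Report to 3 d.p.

At P = 69.2, M = 12450: Q = 388.349.
Holding P constant, ∂Q/∂M = 5.81/(2√M) = 0.0260352.
η_M = (∂Q/∂M)·(M/Q) = 0.0260352 × (12450/388.349) = 0.835.

0.835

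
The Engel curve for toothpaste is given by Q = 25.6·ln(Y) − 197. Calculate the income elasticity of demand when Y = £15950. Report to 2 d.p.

0.50

At Y = 15950: Q = 50.737.
dQ/dY = 25.6/Y = 0.00160502 at this income.
η = (dQ/dY)·(Y/Q) = 0.00160502 × (15950/50.737) = 0.50.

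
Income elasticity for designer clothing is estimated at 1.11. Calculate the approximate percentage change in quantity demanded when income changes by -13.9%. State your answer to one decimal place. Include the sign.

%ΔQ ≈ η × %ΔI = 1.11 × (-13.9%) = -15.4%.

-15.4%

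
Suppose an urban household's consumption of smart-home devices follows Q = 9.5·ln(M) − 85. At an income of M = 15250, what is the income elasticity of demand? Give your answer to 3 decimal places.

At M = 15250: Q = 6.507.
dQ/dM = 9.5/M = 0.000622951 at this income.
η = (dQ/dM)·(M/Q) = 0.000622951 × (15250/6.507) = 1.460.

1.460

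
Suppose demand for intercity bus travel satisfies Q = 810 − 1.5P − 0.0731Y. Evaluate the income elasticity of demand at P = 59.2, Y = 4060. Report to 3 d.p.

At P = 59.2, Y = 4060: Q = 424.414.
Holding P constant, ∂Q/∂Y = −0.0731.
η_Y = (∂Q/∂Y)·(Y/Q) = -0.0731 × (4060/424.414) = -0.699.

-0.699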